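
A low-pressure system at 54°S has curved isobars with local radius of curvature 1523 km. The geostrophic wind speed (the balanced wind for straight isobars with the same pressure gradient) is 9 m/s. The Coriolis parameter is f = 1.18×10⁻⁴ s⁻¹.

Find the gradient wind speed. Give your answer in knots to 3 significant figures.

Around a low, centrifugal force acts outward with Coriolis, so pressure-gradient force balances both:
(1/ρ)|∂P/∂n| = fV + V²/R  →  V² + fR·V − fR·V_g = 0
With fR = 1.18×10⁻⁴ × 1523×10³ m = 180 m/s:
V = [−fR + √((fR)² + 4 fR V_g)]/2 = [−180 + √(180² + 4×180×9)]/2 = 8.59 m/s
Subgeostrophic (V < V_g = 9 m/s), as expected around a low.
Converting: 8.59 m/s × 1.944 = 16.7 knots

16.7 knots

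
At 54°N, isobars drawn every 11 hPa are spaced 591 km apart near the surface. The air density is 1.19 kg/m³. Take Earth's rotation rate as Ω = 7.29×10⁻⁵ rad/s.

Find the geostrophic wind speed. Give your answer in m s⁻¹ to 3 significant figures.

Coriolis parameter at 54°N:
f = 2Ω sin φ = 2 × 7.29×10⁻⁵ × sin 54° = 1.18×10⁻⁴ s⁻¹
Pressure gradient: |∂P/∂n| = 1100 Pa / 591000 m = 1.86×10⁻³ Pa/m
Geostrophic balance (pressure-gradient force = Coriolis force):
V_g = (1/(fρ)) |∂P/∂n| = 1.86×10⁻³ / (1.18×10⁻⁴ × 1.19) = 13.3 m/s

13.3 m s⁻¹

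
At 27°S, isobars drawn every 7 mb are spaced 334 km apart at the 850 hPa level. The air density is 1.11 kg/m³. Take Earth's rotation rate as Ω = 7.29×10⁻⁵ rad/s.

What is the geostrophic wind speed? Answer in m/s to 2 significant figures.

Coriolis parameter at 27°S:
f = 2Ω sin φ = 2 × 7.29×10⁻⁵ × sin 27° = 6.62×10⁻⁵ s⁻¹
Pressure gradient: |∂P/∂n| = 700 Pa / 334000 m = 2.10×10⁻³ Pa/m
Geostrophic balance (pressure-gradient force = Coriolis force):
V_g = (1/(fρ)) |∂P/∂n| = 2.10×10⁻³ / (6.62×10⁻⁵ × 1.11) = 28.5 m/s

29 m/s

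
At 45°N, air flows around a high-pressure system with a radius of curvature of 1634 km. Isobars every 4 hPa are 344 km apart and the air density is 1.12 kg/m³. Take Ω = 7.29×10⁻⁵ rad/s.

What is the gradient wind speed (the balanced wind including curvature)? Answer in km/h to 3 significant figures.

38.7 km/h

Coriolis parameter at 45°N:
f = 2Ω sin φ = 2 × 7.29×10⁻⁵ × sin 45° = 1.03×10⁻⁴ s⁻¹
Pressure gradient: |∂P/∂n| = 400 Pa / 344000 m = 1.16×10⁻³ Pa/m
Geostrophic speed: V_g = |∂P/∂n|/(fρ) = 1.16×10⁻³/(1.03×10⁻⁴ × 1.12) = 10.1 m/s
Around a high, pressure-gradient force acts outward with centrifugal, so Coriolis balances both:
fV = (1/ρ)|∂P/∂n| + V²/R  →  V² − fR·V + fR·V_g = 0
With fR = 1.03×10⁻⁴ × 1634×10³ m = 168 m/s:
V = [fR − √((fR)² − 4 fR V_g)]/2 = [168 − √(168² − 4×168×10.1)]/2 = 10.8 m/s
Supergeostrophic (V > V_g = 10.1 m/s), as expected around a high.
Converting: 10.8 m/s × 3.6 = 38.7 km/h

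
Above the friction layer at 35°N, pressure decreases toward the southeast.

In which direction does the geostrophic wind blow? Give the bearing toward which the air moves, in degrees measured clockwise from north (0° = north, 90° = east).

The pressure-gradient force points toward the southeast (bearing 135°).
Geostrophic balance: in the Northern Hemisphere the Coriolis force deflects motion to the right, so the geostrophic wind blows 90° to the right of the pressure-gradient force (low pressure on the left).
Rotating 135° by 90° clockwise gives 225° — the wind blows toward the southwest.

225°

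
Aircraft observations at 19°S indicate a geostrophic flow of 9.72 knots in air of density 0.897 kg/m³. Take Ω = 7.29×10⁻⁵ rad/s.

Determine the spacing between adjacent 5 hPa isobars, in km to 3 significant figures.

2350 km

Coriolis parameter at 19°S:
f = 2Ω sin φ = 2 × 7.29×10⁻⁵ × sin 19° = 4.75×10⁻⁵ s⁻¹
Wind speed in SI: 9.72 knots = 5.00 m/s
Geostrophic balance rearranged: |∂P/∂n| = f ρ V_g
|∂P/∂n| = 4.75×10⁻⁵ × 0.897 × 5.00 = 2.13×10⁻⁴ Pa/m
Isobar spacing: Δn = ΔP/|∂P/∂n| = 500 Pa / 2.13×10⁻⁴ Pa/m = 2348409 m ≈ 2350 km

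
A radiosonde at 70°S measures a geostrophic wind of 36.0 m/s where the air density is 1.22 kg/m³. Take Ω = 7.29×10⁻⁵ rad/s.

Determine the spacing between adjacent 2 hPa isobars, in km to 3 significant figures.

Coriolis parameter at 70°S:
f = 2Ω sin φ = 2 × 7.29×10⁻⁵ × sin 70° = 1.37×10⁻⁴ s⁻¹
Geostrophic balance rearranged: |∂P/∂n| = f ρ V_g
|∂P/∂n| = 1.37×10⁻⁴ × 1.22 × 36.0 = 6.02×10⁻³ Pa/m
Isobar spacing: Δn = ΔP/|∂P/∂n| = 200 Pa / 6.02×10⁻³ Pa/m = 33237 m ≈ 33.2 km

33.2 km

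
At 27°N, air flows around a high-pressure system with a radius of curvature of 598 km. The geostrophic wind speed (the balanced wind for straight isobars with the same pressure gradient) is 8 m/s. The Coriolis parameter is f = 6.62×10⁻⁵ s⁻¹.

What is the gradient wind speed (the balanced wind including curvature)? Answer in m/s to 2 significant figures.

11 m/s

Around a high, pressure-gradient force acts outward with centrifugal, so Coriolis balances both:
fV = (1/ρ)|∂P/∂n| + V²/R  →  V² − fR·V + fR·V_g = 0
With fR = 6.62×10⁻⁵ × 598×10³ m = 39.6 m/s:
V = [fR − √((fR)² − 4 fR V_g)]/2 = [39.6 − √(39.6² − 4×39.6×8)]/2 = 11.1 m/s
Supergeostrophic (V > V_g = 8 m/s), as expected around a high.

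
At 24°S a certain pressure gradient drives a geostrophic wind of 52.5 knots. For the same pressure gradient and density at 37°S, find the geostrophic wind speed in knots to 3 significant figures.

With the same pressure gradient and density, V_g ∝ 1/f ∝ 1/sin φ.
V₂ = V₁ · sin φ₁ / sin φ₂ = 52.5 × sin 24° / sin 37°
V₂ = 52.5 × 0.4067/0.6018 = 35.5 knots

35.5 knots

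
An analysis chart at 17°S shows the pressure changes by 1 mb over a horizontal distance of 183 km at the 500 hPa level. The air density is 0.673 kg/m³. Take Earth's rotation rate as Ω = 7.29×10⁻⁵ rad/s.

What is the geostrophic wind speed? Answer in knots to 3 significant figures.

Coriolis parameter at 17°S:
f = 2Ω sin φ = 2 × 7.29×10⁻⁵ × sin 17° = 4.26×10⁻⁵ s⁻¹
Pressure gradient: |∂P/∂n| = 100 Pa / 183000 m = 5.46×10⁻⁴ Pa/m
Geostrophic balance (pressure-gradient force = Coriolis force):
V_g = (1/(fρ)) |∂P/∂n| = 5.46×10⁻⁴ / (4.26×10⁻⁵ × 0.673) = 19.0 m/s
Converting: 19.0 m/s × 1.944 = 37.0 knots

37.0 knots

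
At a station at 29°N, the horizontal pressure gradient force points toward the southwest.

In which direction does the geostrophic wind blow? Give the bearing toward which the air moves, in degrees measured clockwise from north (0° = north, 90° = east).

315°

The pressure-gradient force points toward the southwest (bearing 225°).
Geostrophic balance: in the Northern Hemisphere the Coriolis force deflects motion to the right, so the geostrophic wind blows 90° to the right of the pressure-gradient force (low pressure on the left).
Rotating 225° by 90° clockwise gives 315° — the wind blows toward the northwest.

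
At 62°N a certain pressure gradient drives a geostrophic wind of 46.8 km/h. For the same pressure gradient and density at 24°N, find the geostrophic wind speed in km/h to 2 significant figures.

With the same pressure gradient and density, V_g ∝ 1/f ∝ 1/sin φ.
V₂ = V₁ · sin φ₁ / sin φ₂ = 46.8 × sin 62° / sin 24°
V₂ = 46.8 × 0.8829/0.4067 = 100 km/h

100 km/h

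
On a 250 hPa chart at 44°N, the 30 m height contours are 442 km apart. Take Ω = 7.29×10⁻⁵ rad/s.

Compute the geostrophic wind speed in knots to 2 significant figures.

13 knots

Coriolis parameter at 44°N:
f = 2Ω sin φ = 2 × 7.29×10⁻⁵ × sin 44° = 1.01×10⁻⁴ s⁻¹
Height gradient: |∂Z/∂n| = 30 m / 442000 m = 6.79×10⁻⁵
On a pressure surface, geostrophic balance gives V_g = (g/f)|∂Z/∂n|:
V_g = 9.81 × 6.79×10⁻⁵ / 1.01×10⁻⁴ = 6.57 m/s
Converting: 6.57 m/s × 1.944 = 13 knots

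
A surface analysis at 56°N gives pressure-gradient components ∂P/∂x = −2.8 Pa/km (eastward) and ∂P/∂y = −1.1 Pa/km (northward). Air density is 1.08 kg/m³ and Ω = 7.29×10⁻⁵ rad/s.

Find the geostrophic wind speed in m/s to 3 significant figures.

23.0 m/s

Coriolis parameter at 56°N:
f = 2Ω sin φ = 2 × 7.29×10⁻⁵ × sin 56° = 1.21×10⁻⁴ s⁻¹
Component geostrophic relations (x east, y north):
u_g = −(1/(fρ)) ∂P/∂y,  v_g = (1/(fρ)) ∂P/∂x
u_g = −(−1.1×10⁻³)/(1.21×10⁻⁴ × 1.08) = 8.43 m/s;  v_g = (−2.8×10⁻³)/(1.21×10⁻⁴ × 1.08) = −21.4 m/s
|V_g| = √(u_g² + v_g²) = 23.0 m/s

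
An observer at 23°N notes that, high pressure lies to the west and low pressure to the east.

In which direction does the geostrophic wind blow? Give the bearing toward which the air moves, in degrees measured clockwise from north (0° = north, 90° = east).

180°

The pressure-gradient force points toward the east (bearing 090°).
Geostrophic balance: in the Northern Hemisphere the Coriolis force deflects motion to the right, so the geostrophic wind blows 90° to the right of the pressure-gradient force (low pressure on the left).
Rotating 090° by 90° clockwise gives 180° — the wind blows toward the south.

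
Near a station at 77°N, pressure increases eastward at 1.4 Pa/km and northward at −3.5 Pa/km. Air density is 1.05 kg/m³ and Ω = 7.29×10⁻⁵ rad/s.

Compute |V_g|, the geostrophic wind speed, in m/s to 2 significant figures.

Coriolis parameter at 77°N:
f = 2Ω sin φ = 2 × 7.29×10⁻⁵ × sin 77° = 1.42×10⁻⁴ s⁻¹
Component geostrophic relations (x east, y north):
u_g = −(1/(fρ)) ∂P/∂y,  v_g = (1/(fρ)) ∂P/∂x
u_g = −(−3.5×10⁻³)/(1.42×10⁻⁴ × 1.05) = 23.5 m/s;  v_g = (1.4×10⁻³)/(1.42×10⁻⁴ × 1.05) = 9.39 m/s
|V_g| = √(u_g² + v_g²) = 25.3 m/s

25 m/s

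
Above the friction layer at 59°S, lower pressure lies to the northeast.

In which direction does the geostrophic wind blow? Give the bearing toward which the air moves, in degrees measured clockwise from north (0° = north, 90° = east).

The pressure-gradient force points toward the northeast (bearing 045°).
Geostrophic balance: in the Southern Hemisphere the Coriolis force deflects motion to the left, so the geostrophic wind blows 90° to the left of the pressure-gradient force (low pressure on the right).
Rotating 045° by 90° counterclockwise gives 315° — the wind blows toward the northwest.

315°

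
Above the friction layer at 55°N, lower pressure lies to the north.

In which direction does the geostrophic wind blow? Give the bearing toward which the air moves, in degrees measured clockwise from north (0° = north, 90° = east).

090°

The pressure-gradient force points toward the north (bearing 000°).
Geostrophic balance: in the Northern Hemisphere the Coriolis force deflects motion to the right, so the geostrophic wind blows 90° to the right of the pressure-gradient force (low pressure on the left).
Rotating 000° by 90° clockwise gives 090° — the wind blows toward the east.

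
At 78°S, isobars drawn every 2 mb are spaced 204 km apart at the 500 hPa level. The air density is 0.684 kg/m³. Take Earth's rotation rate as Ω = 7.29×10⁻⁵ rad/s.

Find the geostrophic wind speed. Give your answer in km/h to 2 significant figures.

36 km/h

Coriolis parameter at 78°S:
f = 2Ω sin φ = 2 × 7.29×10⁻⁵ × sin 78° = 1.43×10⁻⁴ s⁻¹
Pressure gradient: |∂P/∂n| = 200 Pa / 204000 m = 9.80×10⁻⁴ Pa/m
Geostrophic balance (pressure-gradient force = Coriolis force):
V_g = (1/(fρ)) |∂P/∂n| = 9.80×10⁻⁴ / (1.43×10⁻⁴ × 0.684) = 10.1 m/s
Converting: 10.1 m/s × 3.6 = 36 km/h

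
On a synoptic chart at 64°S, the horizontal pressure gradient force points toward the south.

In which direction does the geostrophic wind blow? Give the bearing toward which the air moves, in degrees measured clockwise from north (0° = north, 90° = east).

The pressure-gradient force points toward the south (bearing 180°).
Geostrophic balance: in the Southern Hemisphere the Coriolis force deflects motion to the left, so the geostrophic wind blows 90° to the left of the pressure-gradient force (low pressure on the right).
Rotating 180° by 90° counterclockwise gives 090° — the wind blows toward the east.

090°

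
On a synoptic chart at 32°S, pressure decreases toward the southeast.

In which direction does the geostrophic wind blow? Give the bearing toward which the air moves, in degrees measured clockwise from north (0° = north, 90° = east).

045°

The pressure-gradient force points toward the southeast (bearing 135°).
Geostrophic balance: in the Southern Hemisphere the Coriolis force deflects motion to the left, so the geostrophic wind blows 90° to the left of the pressure-gradient force (low pressure on the right).
Rotating 135° by 90° counterclockwise gives 045° — the wind blows toward the northeast.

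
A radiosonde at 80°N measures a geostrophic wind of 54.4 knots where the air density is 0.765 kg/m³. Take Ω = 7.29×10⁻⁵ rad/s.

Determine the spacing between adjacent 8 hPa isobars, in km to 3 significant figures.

Coriolis parameter at 80°N:
f = 2Ω sin φ = 2 × 7.29×10⁻⁵ × sin 80° = 1.44×10⁻⁴ s⁻¹
Wind speed in SI: 54.4 knots = 28.0 m/s
Geostrophic balance rearranged: |∂P/∂n| = f ρ V_g
|∂P/∂n| = 1.44×10⁻⁴ × 0.765 × 28.0 = 3.07×10⁻³ Pa/m
Isobar spacing: Δn = ΔP/|∂P/∂n| = 800 Pa / 3.07×10⁻³ Pa/m = 260245 m ≈ 260 km

260 km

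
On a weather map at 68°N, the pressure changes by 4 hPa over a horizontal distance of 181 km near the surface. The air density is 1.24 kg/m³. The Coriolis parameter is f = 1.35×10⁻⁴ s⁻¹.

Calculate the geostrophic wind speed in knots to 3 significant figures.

25.7 knots

Pressure gradient: |∂P/∂n| = 400 Pa / 181000 m = 2.21×10⁻³ Pa/m
Geostrophic balance (pressure-gradient force = Coriolis force):
V_g = (1/(fρ)) |∂P/∂n| = 2.21×10⁻³ / (1.35×10⁻⁴ × 1.24) = 13.2 m/s
Converting: 13.2 m/s × 1.944 = 25.7 knots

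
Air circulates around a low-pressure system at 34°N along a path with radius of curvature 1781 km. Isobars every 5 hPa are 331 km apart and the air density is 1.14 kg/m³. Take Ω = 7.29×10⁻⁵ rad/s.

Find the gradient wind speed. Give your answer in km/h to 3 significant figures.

53.1 km/h

Coriolis parameter at 34°N:
f = 2Ω sin φ = 2 × 7.29×10⁻⁵ × sin 34° = 8.15×10⁻⁵ s⁻¹
Pressure gradient: |∂P/∂n| = 500 Pa / 331000 m = 1.51×10⁻³ Pa/m
Geostrophic speed: V_g = |∂P/∂n|/(fρ) = 1.51×10⁻³/(8.15×10⁻⁵ × 1.14) = 16.3 m/s
Around a low, centrifugal force acts outward with Coriolis, so pressure-gradient force balances both:
(1/ρ)|∂P/∂n| = fV + V²/R  →  V² + fR·V − fR·V_g = 0
With fR = 8.15×10⁻⁵ × 1781×10³ m = 145 m/s:
V = [−fR + √((fR)² + 4 fR V_g)]/2 = [−145 + √(145² + 4×145×16.3)]/2 = 14.8 m/s
Subgeostrophic (V < V_g = 16.3 m/s), as expected around a low.
Converting: 14.8 m/s × 3.6 = 53.1 km/h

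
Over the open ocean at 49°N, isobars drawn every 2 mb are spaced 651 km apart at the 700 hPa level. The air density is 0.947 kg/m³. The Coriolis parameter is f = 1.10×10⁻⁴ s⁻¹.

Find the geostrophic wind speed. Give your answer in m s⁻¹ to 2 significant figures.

2.9 m s⁻¹

Pressure gradient: |∂P/∂n| = 200 Pa / 651000 m = 3.07×10⁻⁴ Pa/m
Geostrophic balance (pressure-gradient force = Coriolis force):
V_g = (1/(fρ)) |∂P/∂n| = 3.07×10⁻⁴ / (1.10×10⁻⁴ × 0.947) = 2.95 m/s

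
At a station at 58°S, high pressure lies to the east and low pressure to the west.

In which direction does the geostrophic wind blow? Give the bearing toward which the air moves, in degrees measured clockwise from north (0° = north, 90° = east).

The pressure-gradient force points toward the west (bearing 270°).
Geostrophic balance: in the Southern Hemisphere the Coriolis force deflects motion to the left, so the geostrophic wind blows 90° to the left of the pressure-gradient force (low pressure on the right).
Rotating 270° by 90° counterclockwise gives 180° — the wind blows toward the south.

180°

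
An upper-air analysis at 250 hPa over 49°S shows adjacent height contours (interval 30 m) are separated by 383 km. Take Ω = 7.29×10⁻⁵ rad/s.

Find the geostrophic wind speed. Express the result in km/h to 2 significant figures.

25 km/h

Coriolis parameter at 49°S:
f = 2Ω sin φ = 2 × 7.29×10⁻⁵ × sin 49° = 1.10×10⁻⁴ s⁻¹
Height gradient: |∂Z/∂n| = 30 m / 383000 m = 7.83×10⁻⁵
On a pressure surface, geostrophic balance gives V_g = (g/f)|∂Z/∂n|:
V_g = 9.81 × 7.83×10⁻⁵ / 1.10×10⁻⁴ = 6.98 m/s
Converting: 6.98 m/s × 3.6 = 25 km/h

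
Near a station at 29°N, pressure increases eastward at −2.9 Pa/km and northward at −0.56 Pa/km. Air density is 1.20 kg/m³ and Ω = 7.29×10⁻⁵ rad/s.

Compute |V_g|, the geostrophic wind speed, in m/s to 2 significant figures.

Coriolis parameter at 29°N:
f = 2Ω sin φ = 2 × 7.29×10⁻⁵ × sin 29° = 7.07×10⁻⁵ s⁻¹
Component geostrophic relations (x east, y north):
u_g = −(1/(fρ)) ∂P/∂y,  v_g = (1/(fρ)) ∂P/∂x
u_g = −(−0.56×10⁻³)/(7.07×10⁻⁵ × 1.20) = 6.60 m/s;  v_g = (−2.9×10⁻³)/(7.07×10⁻⁵ × 1.20) = −34.2 m/s
|V_g| = √(u_g² + v_g²) = 34.8 m/s

35 m/s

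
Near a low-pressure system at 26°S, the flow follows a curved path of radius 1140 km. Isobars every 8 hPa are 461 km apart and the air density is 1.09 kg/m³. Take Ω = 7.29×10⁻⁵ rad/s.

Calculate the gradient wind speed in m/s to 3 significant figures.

19.6 m/s

Coriolis parameter at 26°S:
f = 2Ω sin φ = 2 × 7.29×10⁻⁵ × sin 26° = 6.39×10⁻⁵ s⁻¹
Pressure gradient: |∂P/∂n| = 800 Pa / 461000 m = 1.74×10⁻³ Pa/m
Geostrophic speed: V_g = |∂P/∂n|/(fρ) = 1.74×10⁻³/(6.39×10⁻⁵ × 1.09) = 24.9 m/s
Around a low, centrifugal force acts outward with Coriolis, so pressure-gradient force balances both:
(1/ρ)|∂P/∂n| = fV + V²/R  →  V² + fR·V − fR·V_g = 0
With fR = 6.39×10⁻⁵ × 1140×10³ m = 72.9 m/s:
V = [−fR + √((fR)² + 4 fR V_g)]/2 = [−72.9 + √(72.9² + 4×72.9×24.9)]/2 = 19.6 m/s
Subgeostrophic (V < V_g = 24.9 m/s), as expected around a low.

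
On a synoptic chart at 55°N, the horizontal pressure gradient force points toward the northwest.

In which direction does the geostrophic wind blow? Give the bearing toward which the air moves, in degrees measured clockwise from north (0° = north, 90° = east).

045°

The pressure-gradient force points toward the northwest (bearing 315°).
Geostrophic balance: in the Northern Hemisphere the Coriolis force deflects motion to the right, so the geostrophic wind blows 90° to the right of the pressure-gradient force (low pressure on the left).
Rotating 315° by 90° clockwise gives 045° — the wind blows toward the northeast.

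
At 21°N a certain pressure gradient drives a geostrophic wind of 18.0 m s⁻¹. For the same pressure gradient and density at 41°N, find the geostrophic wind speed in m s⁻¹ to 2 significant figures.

With the same pressure gradient and density, V_g ∝ 1/f ∝ 1/sin φ.
V₂ = V₁ · sin φ₁ / sin φ₂ = 18.0 × sin 21° / sin 41°
V₂ = 18.0 × 0.3584/0.6561 = 9.8 m s⁻¹

9.8 m s⁻¹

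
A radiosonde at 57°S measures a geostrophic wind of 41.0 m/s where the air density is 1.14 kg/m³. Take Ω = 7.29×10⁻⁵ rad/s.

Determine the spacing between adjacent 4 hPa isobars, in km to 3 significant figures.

70.0 km

Coriolis parameter at 57°S:
f = 2Ω sin φ = 2 × 7.29×10⁻⁵ × sin 57° = 1.22×10⁻⁴ s⁻¹
Geostrophic balance rearranged: |∂P/∂n| = f ρ V_g
|∂P/∂n| = 1.22×10⁻⁴ × 1.14 × 41.0 = 5.72×10⁻³ Pa/m
Isobar spacing: Δn = ΔP/|∂P/∂n| = 400 Pa / 5.72×10⁻³ Pa/m = 69988 m ≈ 70.0 km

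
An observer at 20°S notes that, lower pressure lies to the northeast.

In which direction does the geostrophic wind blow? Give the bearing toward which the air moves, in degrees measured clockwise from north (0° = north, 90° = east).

315°

The pressure-gradient force points toward the northeast (bearing 045°).
Geostrophic balance: in the Southern Hemisphere the Coriolis force deflects motion to the left, so the geostrophic wind blows 90° to the left of the pressure-gradient force (low pressure on the right).
Rotating 045° by 90° counterclockwise gives 315° — the wind blows toward the northwest.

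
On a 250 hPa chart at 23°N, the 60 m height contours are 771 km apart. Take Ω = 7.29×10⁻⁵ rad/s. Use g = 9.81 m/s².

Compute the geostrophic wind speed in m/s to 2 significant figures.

13 m/s

Coriolis parameter at 23°N:
f = 2Ω sin φ = 2 × 7.29×10⁻⁵ × sin 23° = 5.70×10⁻⁵ s⁻¹
Height gradient: |∂Z/∂n| = 60 m / 771000 m = 7.78×10⁻⁵
On a pressure surface, geostrophic balance gives V_g = (g/f)|∂Z/∂n|:
V_g = 9.81 × 7.78×10⁻⁵ / 5.70×10⁻⁵ = 13.4 m/s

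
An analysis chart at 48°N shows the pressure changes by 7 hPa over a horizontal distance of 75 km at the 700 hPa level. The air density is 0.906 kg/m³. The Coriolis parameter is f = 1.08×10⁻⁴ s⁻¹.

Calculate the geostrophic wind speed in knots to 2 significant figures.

Pressure gradient: |∂P/∂n| = 700 Pa / 75000 m = 9.33×10⁻³ Pa/m
Geostrophic balance (pressure-gradient force = Coriolis force):
V_g = (1/(fρ)) |∂P/∂n| = 9.33×10⁻³ / (1.08×10⁻⁴ × 0.906) = 95.4 m/s
Converting: 95.4 m/s × 1.944 = 190 knots

190 knots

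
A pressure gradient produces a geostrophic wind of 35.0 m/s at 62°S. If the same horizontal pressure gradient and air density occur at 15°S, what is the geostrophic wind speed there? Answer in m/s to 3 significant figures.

With the same pressure gradient and density, V_g ∝ 1/f ∝ 1/sin φ.
V₂ = V₁ · sin φ₁ / sin φ₂ = 35.0 × sin 62° / sin 15°
V₂ = 35.0 × 0.8829/0.2588 = 119 m/s

119 m/s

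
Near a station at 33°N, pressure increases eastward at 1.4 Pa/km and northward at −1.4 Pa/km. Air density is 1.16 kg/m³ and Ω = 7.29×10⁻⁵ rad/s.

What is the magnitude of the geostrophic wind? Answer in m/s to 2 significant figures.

Coriolis parameter at 33°N:
f = 2Ω sin φ = 2 × 7.29×10⁻⁵ × sin 33° = 7.94×10⁻⁵ s⁻¹
Component geostrophic relations (x east, y north):
u_g = −(1/(fρ)) ∂P/∂y,  v_g = (1/(fρ)) ∂P/∂x
u_g = −(−1.4×10⁻³)/(7.94×10⁻⁵ × 1.16) = 15.2 m/s;  v_g = (1.4×10⁻³)/(7.94×10⁻⁵ × 1.16) = 15.2 m/s
|V_g| = √(u_g² + v_g²) = 21.5 m/s

21 m/s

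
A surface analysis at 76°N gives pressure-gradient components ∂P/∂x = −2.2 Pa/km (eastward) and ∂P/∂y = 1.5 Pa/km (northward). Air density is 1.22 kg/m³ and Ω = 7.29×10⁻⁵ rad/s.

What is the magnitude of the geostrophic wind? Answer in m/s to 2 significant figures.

15 m/s

Coriolis parameter at 76°N:
f = 2Ω sin φ = 2 × 7.29×10⁻⁵ × sin 76° = 1.41×10⁻⁴ s⁻¹
Component geostrophic relations (x east, y north):
u_g = −(1/(fρ)) ∂P/∂y,  v_g = (1/(fρ)) ∂P/∂x
u_g = −(1.5×10⁻³)/(1.41×10⁻⁴ × 1.22) = −8.69 m/s;  v_g = (−2.2×10⁻³)/(1.41×10⁻⁴ × 1.22) = −12.7 m/s
|V_g| = √(u_g² + v_g²) = 15.4 m/s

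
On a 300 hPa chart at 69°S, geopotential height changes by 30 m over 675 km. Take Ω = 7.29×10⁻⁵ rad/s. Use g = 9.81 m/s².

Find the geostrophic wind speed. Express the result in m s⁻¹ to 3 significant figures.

3.20 m s⁻¹

Coriolis parameter at 69°S:
f = 2Ω sin φ = 2 × 7.29×10⁻⁵ × sin 69° = 1.36×10⁻⁴ s⁻¹
Height gradient: |∂Z/∂n| = 30 m / 675000 m = 4.44×10⁻⁵
On a pressure surface, geostrophic balance gives V_g = (g/f)|∂Z/∂n|:
V_g = 9.81 × 4.44×10⁻⁵ / 1.36×10⁻⁴ = 3.20 m/s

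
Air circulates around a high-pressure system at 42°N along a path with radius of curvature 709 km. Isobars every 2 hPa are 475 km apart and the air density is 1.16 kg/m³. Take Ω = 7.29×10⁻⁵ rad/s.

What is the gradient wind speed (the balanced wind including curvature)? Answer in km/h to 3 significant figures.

14.2 km/h

Coriolis parameter at 42°N:
f = 2Ω sin φ = 2 × 7.29×10⁻⁵ × sin 42° = 9.76×10⁻⁵ s⁻¹
Pressure gradient: |∂P/∂n| = 200 Pa / 475000 m = 4.21×10⁻⁴ Pa/m
Geostrophic speed: V_g = |∂P/∂n|/(fρ) = 4.21×10⁻⁴/(9.76×10⁻⁵ × 1.16) = 3.72 m/s
Around a high, pressure-gradient force acts outward with centrifugal, so Coriolis balances both:
fV = (1/ρ)|∂P/∂n| + V²/R  →  V² − fR·V + fR·V_g = 0
With fR = 9.76×10⁻⁵ × 709×10³ m = 69.2 m/s:
V = [fR − √((fR)² − 4 fR V_g)]/2 = [69.2 − √(69.2² − 4×69.2×3.72)]/2 = 3.95 m/s
Supergeostrophic (V > V_g = 3.72 m/s), as expected around a high.
Converting: 3.95 m/s × 3.6 = 14.2 km/h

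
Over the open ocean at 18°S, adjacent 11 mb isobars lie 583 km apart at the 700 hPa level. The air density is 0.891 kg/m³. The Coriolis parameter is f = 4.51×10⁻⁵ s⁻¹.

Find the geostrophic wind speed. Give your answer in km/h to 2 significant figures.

Pressure gradient: |∂P/∂n| = 1100 Pa / 583000 m = 1.89×10⁻³ Pa/m
Geostrophic balance (pressure-gradient force = Coriolis force):
V_g = (1/(fρ)) |∂P/∂n| = 1.89×10⁻³ / (4.51×10⁻⁵ × 0.891) = 47.0 m/s
Converting: 47.0 m/s × 3.6 = 170 km/h

170 km/h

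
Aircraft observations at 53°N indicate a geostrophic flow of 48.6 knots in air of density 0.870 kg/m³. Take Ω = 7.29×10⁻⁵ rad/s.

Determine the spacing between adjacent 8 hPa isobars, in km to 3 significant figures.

Coriolis parameter at 53°N:
f = 2Ω sin φ = 2 × 7.29×10⁻⁵ × sin 53° = 1.16×10⁻⁴ s⁻¹
Wind speed in SI: 48.6 knots = 25.0 m/s
Geostrophic balance rearranged: |∂P/∂n| = f ρ V_g
|∂P/∂n| = 1.16×10⁻⁴ × 0.870 × 25.0 = 2.53×10⁻³ Pa/m
Isobar spacing: Δn = ΔP/|∂P/∂n| = 800 Pa / 2.53×10⁻³ Pa/m = 315857 m ≈ 316 km

316 km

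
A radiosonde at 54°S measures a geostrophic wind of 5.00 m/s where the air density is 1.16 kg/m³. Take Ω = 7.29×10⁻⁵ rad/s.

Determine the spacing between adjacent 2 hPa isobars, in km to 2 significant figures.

Coriolis parameter at 54°S:
f = 2Ω sin φ = 2 × 7.29×10⁻⁵ × sin 54° = 1.18×10⁻⁴ s⁻¹
Geostrophic balance rearranged: |∂P/∂n| = f ρ V_g
|∂P/∂n| = 1.18×10⁻⁴ × 1.16 × 5.00 = 6.84×10⁻⁴ Pa/m
Isobar spacing: Δn = ΔP/|∂P/∂n| = 200 Pa / 6.84×10⁻⁴ Pa/m = 292339 m ≈ 290 km

290 km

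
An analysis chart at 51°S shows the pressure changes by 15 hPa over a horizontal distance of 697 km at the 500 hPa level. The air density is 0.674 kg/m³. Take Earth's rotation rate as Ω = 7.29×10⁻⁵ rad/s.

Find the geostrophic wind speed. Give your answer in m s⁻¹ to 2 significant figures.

28 m s⁻¹

Coriolis parameter at 51°S:
f = 2Ω sin φ = 2 × 7.29×10⁻⁵ × sin 51° = 1.13×10⁻⁴ s⁻¹
Pressure gradient: |∂P/∂n| = 1500 Pa / 697000 m = 2.15×10⁻³ Pa/m
Geostrophic balance (pressure-gradient force = Coriolis force):
V_g = (1/(fρ)) |∂P/∂n| = 2.15×10⁻³ / (1.13×10⁻⁴ × 0.674) = 28.2 m/s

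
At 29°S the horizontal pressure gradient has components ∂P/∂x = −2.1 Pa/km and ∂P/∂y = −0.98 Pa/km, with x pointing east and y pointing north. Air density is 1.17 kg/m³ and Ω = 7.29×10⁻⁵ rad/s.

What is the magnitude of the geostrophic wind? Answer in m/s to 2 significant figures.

Coriolis parameter at 29°S:
f = 2Ω sin φ = 2 × 7.29×10⁻⁵ × sin 29° = 7.07×10⁻⁵ s⁻¹
In the Southern Hemisphere f is negative: f = −7.07×10⁻⁵ s⁻¹.
Component geostrophic relations (x east, y north):
u_g = −(1/(fρ)) ∂P/∂y,  v_g = (1/(fρ)) ∂P/∂x
u_g = −(−0.98×10⁻³)/(−7.07×10⁻⁵ × 1.17) = −11.8 m/s;  v_g = (−2.1×10⁻³)/(−7.07×10⁻⁵ × 1.17) = 25.4 m/s
|V_g| = √(u_g² + v_g²) = 28.0 m/s

28 m/s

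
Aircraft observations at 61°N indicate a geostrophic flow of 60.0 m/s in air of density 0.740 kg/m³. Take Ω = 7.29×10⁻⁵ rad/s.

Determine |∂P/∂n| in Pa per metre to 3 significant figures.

5.66×10⁻³ Pa/m

Coriolis parameter at 61°N:
f = 2Ω sin φ = 2 × 7.29×10⁻⁵ × sin 61° = 1.28×10⁻⁴ s⁻¹
Geostrophic balance rearranged: |∂P/∂n| = f ρ V_g
|∂P/∂n| = 1.28×10⁻⁴ × 0.740 × 60.0 = 5.66×10⁻³ Pa/m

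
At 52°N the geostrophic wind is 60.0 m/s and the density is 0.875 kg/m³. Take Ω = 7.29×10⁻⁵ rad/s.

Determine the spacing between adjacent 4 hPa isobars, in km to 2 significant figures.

66 km

Coriolis parameter at 52°N:
f = 2Ω sin φ = 2 × 7.29×10⁻⁵ × sin 52° = 1.15×10⁻⁴ s⁻¹
Geostrophic balance rearranged: |∂P/∂n| = f ρ V_g
|∂P/∂n| = 1.15×10⁻⁴ × 0.875 × 60.0 = 6.03×10⁻³ Pa/m
Isobar spacing: Δn = ΔP/|∂P/∂n| = 400 Pa / 6.03×10⁻³ Pa/m = 66315 m ≈ 66 km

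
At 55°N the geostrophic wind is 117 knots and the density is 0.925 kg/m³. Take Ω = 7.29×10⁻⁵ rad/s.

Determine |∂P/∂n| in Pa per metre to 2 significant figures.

6.6×10⁻³ Pa/m

Coriolis parameter at 55°N:
f = 2Ω sin φ = 2 × 7.29×10⁻⁵ × sin 55° = 1.19×10⁻⁴ s⁻¹
Wind speed in SI: 117 knots = 60.2 m/s
Geostrophic balance rearranged: |∂P/∂n| = f ρ V_g
|∂P/∂n| = 1.19×10⁻⁴ × 0.925 × 60.2 = 6.65×10⁻³ Pa/m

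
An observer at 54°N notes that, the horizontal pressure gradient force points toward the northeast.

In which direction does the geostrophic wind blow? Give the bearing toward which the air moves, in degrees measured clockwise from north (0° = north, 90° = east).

135°

The pressure-gradient force points toward the northeast (bearing 045°).
Geostrophic balance: in the Northern Hemisphere the Coriolis force deflects motion to the right, so the geostrophic wind blows 90° to the right of the pressure-gradient force (low pressure on the left).
Rotating 045° by 90° clockwise gives 135° — the wind blows toward the southeast.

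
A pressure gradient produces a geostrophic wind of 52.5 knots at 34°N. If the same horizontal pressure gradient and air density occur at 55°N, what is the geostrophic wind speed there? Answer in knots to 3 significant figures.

35.8 knots

With the same pressure gradient and density, V_g ∝ 1/f ∝ 1/sin φ.
V₂ = V₁ · sin φ₁ / sin φ₂ = 52.5 × sin 34° / sin 55°
V₂ = 52.5 × 0.5592/0.8192 = 35.8 knots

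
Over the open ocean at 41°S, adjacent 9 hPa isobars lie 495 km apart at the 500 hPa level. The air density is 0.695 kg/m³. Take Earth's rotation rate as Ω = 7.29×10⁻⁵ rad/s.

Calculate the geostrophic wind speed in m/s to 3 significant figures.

Coriolis parameter at 41°S:
f = 2Ω sin φ = 2 × 7.29×10⁻⁵ × sin 41° = 9.57×10⁻⁵ s⁻¹
Pressure gradient: |∂P/∂n| = 900 Pa / 495000 m = 1.82×10⁻³ Pa/m
Geostrophic balance (pressure-gradient force = Coriolis force):
V_g = (1/(fρ)) |∂P/∂n| = 1.82×10⁻³ / (9.57×10⁻⁵ × 0.695) = 27.3 m/s

27.3 m/s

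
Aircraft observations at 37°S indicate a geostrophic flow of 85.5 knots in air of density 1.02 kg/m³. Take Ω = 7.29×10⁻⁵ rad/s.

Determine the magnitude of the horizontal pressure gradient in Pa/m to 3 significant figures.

Coriolis parameter at 37°S:
f = 2Ω sin φ = 2 × 7.29×10⁻⁵ × sin 37° = 8.77×10⁻⁵ s⁻¹
Wind speed in SI: 85.5 knots = 44.0 m/s
Geostrophic balance rearranged: |∂P/∂n| = f ρ V_g
|∂P/∂n| = 8.77×10⁻⁵ × 1.02 × 44.0 = 3.94×10⁻³ Pa/m

3.94×10⁻³ Pa/m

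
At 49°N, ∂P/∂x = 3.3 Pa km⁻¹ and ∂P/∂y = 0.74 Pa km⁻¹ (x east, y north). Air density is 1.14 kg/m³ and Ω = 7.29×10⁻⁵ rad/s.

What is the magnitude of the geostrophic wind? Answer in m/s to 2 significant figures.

27 m/s

Coriolis parameter at 49°N:
f = 2Ω sin φ = 2 × 7.29×10⁻⁵ × sin 49° = 1.10×10⁻⁴ s⁻¹
Component geostrophic relations (x east, y north):
u_g = −(1/(fρ)) ∂P/∂y,  v_g = (1/(fρ)) ∂P/∂x
u_g = −(0.74×10⁻³)/(1.10×10⁻⁴ × 1.14) = −5.90 m/s;  v_g = (3.3×10⁻³)/(1.10×10⁻⁴ × 1.14) = 26.3 m/s
|V_g| = √(u_g² + v_g²) = 27.0 m/s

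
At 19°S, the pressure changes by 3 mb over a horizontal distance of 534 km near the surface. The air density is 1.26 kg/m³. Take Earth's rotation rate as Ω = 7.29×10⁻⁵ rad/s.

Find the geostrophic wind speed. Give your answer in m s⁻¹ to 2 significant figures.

Coriolis parameter at 19°S:
f = 2Ω sin φ = 2 × 7.29×10⁻⁵ × sin 19° = 4.75×10⁻⁵ s⁻¹
Pressure gradient: |∂P/∂n| = 300 Pa / 534000 m = 5.62×10⁻⁴ Pa/m
Geostrophic balance (pressure-gradient force = Coriolis force):
V_g = (1/(fρ)) |∂P/∂n| = 5.62×10⁻⁴ / (4.75×10⁻⁵ × 1.26) = 9.39 m/s

9.4 m s⁻¹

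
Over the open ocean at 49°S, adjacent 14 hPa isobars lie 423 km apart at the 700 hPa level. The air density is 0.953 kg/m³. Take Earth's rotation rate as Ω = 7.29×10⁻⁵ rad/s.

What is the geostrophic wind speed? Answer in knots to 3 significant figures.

Coriolis parameter at 49°S:
f = 2Ω sin φ = 2 × 7.29×10⁻⁵ × sin 49° = 1.10×10⁻⁴ s⁻¹
Pressure gradient: |∂P/∂n| = 1400 Pa / 423000 m = 3.31×10⁻³ Pa/m
Geostrophic balance (pressure-gradient force = Coriolis force):
V_g = (1/(fρ)) |∂P/∂n| = 3.31×10⁻³ / (1.10×10⁻⁴ × 0.953) = 31.6 m/s
Converting: 31.6 m/s × 1.944 = 61.4 knots

61.4 knots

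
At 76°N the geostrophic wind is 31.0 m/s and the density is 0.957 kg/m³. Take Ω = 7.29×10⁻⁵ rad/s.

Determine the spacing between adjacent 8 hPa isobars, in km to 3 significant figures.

191 km

Coriolis parameter at 76°N:
f = 2Ω sin φ = 2 × 7.29×10⁻⁵ × sin 76° = 1.41×10⁻⁴ s⁻¹
Geostrophic balance rearranged: |∂P/∂n| = f ρ V_g
|∂P/∂n| = 1.41×10⁻⁴ × 0.957 × 31.0 = 4.20×10⁻³ Pa/m
Isobar spacing: Δn = ΔP/|∂P/∂n| = 800 Pa / 4.20×10⁻³ Pa/m = 190614 m ≈ 191 km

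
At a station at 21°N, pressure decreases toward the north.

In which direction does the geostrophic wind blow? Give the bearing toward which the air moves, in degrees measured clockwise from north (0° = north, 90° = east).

090°

The pressure-gradient force points toward the north (bearing 000°).
Geostrophic balance: in the Northern Hemisphere the Coriolis force deflects motion to the right, so the geostrophic wind blows 90° to the right of the pressure-gradient force (low pressure on the left).
Rotating 000° by 90° clockwise gives 090° — the wind blows toward the east.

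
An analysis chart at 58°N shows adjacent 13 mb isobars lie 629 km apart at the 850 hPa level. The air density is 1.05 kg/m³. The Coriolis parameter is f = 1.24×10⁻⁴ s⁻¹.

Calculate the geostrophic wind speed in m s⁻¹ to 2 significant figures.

Pressure gradient: |∂P/∂n| = 1300 Pa / 629000 m = 2.07×10⁻³ Pa/m
Geostrophic balance (pressure-gradient force = Coriolis force):
V_g = (1/(fρ)) |∂P/∂n| = 2.07×10⁻³ / (1.24×10⁻⁴ × 1.05) = 15.9 m/s

16 m s⁻¹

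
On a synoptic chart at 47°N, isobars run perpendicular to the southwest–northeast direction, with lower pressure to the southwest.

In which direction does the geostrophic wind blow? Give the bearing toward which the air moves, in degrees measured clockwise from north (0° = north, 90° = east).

315°

The pressure-gradient force points toward the southwest (bearing 225°).
Geostrophic balance: in the Northern Hemisphere the Coriolis force deflects motion to the right, so the geostrophic wind blows 90° to the right of the pressure-gradient force (low pressure on the left).
Rotating 225° by 90° clockwise gives 315° — the wind blows toward the northwest.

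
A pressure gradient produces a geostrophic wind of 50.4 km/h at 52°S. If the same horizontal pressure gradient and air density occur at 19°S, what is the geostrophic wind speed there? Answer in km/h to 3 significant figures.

With the same pressure gradient and density, V_g ∝ 1/f ∝ 1/sin φ.
V₂ = V₁ · sin φ₁ / sin φ₂ = 50.4 × sin 52° / sin 19°
V₂ = 50.4 × 0.7880/0.3256 = 122 km/h

122 km/h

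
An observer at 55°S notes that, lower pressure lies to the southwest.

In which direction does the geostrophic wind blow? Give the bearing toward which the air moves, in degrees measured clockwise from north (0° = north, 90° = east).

The pressure-gradient force points toward the southwest (bearing 225°).
Geostrophic balance: in the Southern Hemisphere the Coriolis force deflects motion to the left, so the geostrophic wind blows 90° to the left of the pressure-gradient force (low pressure on the right).
Rotating 225° by 90° counterclockwise gives 135° — the wind blows toward the southeast.

135°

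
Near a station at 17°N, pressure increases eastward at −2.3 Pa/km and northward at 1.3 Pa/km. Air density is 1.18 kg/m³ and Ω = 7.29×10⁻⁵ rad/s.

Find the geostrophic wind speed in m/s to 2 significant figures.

53 m/s

Coriolis parameter at 17°N:
f = 2Ω sin φ = 2 × 7.29×10⁻⁵ × sin 17° = 4.26×10⁻⁵ s⁻¹
Component geostrophic relations (x east, y north):
u_g = −(1/(fρ)) ∂P/∂y,  v_g = (1/(fρ)) ∂P/∂x
u_g = −(1.3×10⁻³)/(4.26×10⁻⁵ × 1.18) = −25.8 m/s;  v_g = (−2.3×10⁻³)/(4.26×10⁻⁵ × 1.18) = −45.7 m/s
|V_g| = √(u_g² + v_g²) = 52.5 m/s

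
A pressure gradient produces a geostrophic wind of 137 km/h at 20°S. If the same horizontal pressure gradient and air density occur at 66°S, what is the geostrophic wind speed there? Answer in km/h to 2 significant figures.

51 km/h

With the same pressure gradient and density, V_g ∝ 1/f ∝ 1/sin φ.
V₂ = V₁ · sin φ₁ / sin φ₂ = 137 × sin 20° / sin 66°
V₂ = 137 × 0.3420/0.9135 = 51 km/h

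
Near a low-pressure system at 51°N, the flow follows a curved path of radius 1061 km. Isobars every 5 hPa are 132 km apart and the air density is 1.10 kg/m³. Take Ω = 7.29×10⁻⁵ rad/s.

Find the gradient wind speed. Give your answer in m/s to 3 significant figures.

Coriolis parameter at 51°N:
f = 2Ω sin φ = 2 × 7.29×10⁻⁵ × sin 51° = 1.13×10⁻⁴ s⁻¹
Pressure gradient: |∂P/∂n| = 500 Pa / 132000 m = 3.79×10⁻³ Pa/m
Geostrophic speed: V_g = |∂P/∂n|/(fρ) = 3.79×10⁻³/(1.13×10⁻⁴ × 1.10) = 30.4 m/s
Around a low, centrifugal force acts outward with Coriolis, so pressure-gradient force balances both:
(1/ρ)|∂P/∂n| = fV + V²/R  →  V² + fR·V − fR·V_g = 0
With fR = 1.13×10⁻⁴ × 1061×10³ m = 120 m/s:
V = [−fR + √((fR)² + 4 fR V_g)]/2 = [−120 + √(120² + 4×120×30.4)]/2 = 25.1 m/s
Subgeostrophic (V < V_g = 30.4 m/s), as expected around a low.

25.1 m/s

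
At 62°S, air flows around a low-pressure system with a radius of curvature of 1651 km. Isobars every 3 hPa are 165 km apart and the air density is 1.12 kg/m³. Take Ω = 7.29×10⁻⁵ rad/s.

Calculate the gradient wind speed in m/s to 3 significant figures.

11.9 m/s

Coriolis parameter at 62°S:
f = 2Ω sin φ = 2 × 7.29×10⁻⁵ × sin 62° = 1.29×10⁻⁴ s⁻¹
Pressure gradient: |∂P/∂n| = 300 Pa / 165000 m = 1.82×10⁻³ Pa/m
Geostrophic speed: V_g = |∂P/∂n|/(fρ) = 1.82×10⁻³/(1.29×10⁻⁴ × 1.12) = 12.6 m/s
Around a low, centrifugal force acts outward with Coriolis, so pressure-gradient force balances both:
(1/ρ)|∂P/∂n| = fV + V²/R  →  V² + fR·V − fR·V_g = 0
With fR = 1.29×10⁻⁴ × 1651×10³ m = 213 m/s:
V = [−fR + √((fR)² + 4 fR V_g)]/2 = [−213 + √(213² + 4×213×12.6)]/2 = 11.9 m/s
Subgeostrophic (V < V_g = 12.6 m/s), as expected around a low.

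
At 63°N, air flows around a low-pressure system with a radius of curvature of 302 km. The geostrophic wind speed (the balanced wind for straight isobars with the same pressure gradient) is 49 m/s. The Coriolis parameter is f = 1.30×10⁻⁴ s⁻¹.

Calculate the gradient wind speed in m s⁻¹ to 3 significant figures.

28.4 m s⁻¹

Around a low, centrifugal force acts outward with Coriolis, so pressure-gradient force balances both:
(1/ρ)|∂P/∂n| = fV + V²/R  →  V² + fR·V − fR·V_g = 0
With fR = 1.30×10⁻⁴ × 302×10³ m = 39.3 m/s:
V = [−fR + √((fR)² + 4 fR V_g)]/2 = [−39.3 + √(39.3² + 4×39.3×49)]/2 = 28.4 m/s
Subgeostrophic (V < V_g = 49 m/s), as expected around a low.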